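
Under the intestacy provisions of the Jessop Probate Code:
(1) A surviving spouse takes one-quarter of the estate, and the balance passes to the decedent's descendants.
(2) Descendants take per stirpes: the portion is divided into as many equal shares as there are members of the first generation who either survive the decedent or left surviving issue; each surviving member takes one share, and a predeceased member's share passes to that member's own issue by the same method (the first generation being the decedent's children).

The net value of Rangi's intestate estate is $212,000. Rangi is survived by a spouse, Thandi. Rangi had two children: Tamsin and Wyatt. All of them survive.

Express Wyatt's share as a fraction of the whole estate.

Wyatt receives 3/8 of the estate.

Thandi takes one-quarter of $212,000 = $53,000. The remaining $159,000 passes to the descendants.
The descendants' portion ($159,000) is divided into 2 shares of $79,500: Tamsin and Wyatt each take $79,500.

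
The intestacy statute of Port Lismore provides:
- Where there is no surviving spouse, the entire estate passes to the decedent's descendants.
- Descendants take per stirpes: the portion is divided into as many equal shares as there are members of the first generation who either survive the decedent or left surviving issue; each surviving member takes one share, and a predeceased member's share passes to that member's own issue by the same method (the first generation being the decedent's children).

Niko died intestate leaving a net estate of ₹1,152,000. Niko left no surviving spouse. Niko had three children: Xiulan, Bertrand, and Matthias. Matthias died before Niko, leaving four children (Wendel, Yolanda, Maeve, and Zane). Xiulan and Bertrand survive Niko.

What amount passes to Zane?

The entire ₹1,152,000 passes to the descendants.
That amount (₹1,152,000) is divided into 3 shares of ₹384,000: Xiulan and Bertrand each take ₹384,000; Matthias's ₹384,000 share passes to Matthias's issue.
Matthias's share (₹384,000) is divided into 4 shares of ₹96,000: Wendel, Yolanda, Maeve, and Zane each take ₹96,000.

Zane receives ₹96,000.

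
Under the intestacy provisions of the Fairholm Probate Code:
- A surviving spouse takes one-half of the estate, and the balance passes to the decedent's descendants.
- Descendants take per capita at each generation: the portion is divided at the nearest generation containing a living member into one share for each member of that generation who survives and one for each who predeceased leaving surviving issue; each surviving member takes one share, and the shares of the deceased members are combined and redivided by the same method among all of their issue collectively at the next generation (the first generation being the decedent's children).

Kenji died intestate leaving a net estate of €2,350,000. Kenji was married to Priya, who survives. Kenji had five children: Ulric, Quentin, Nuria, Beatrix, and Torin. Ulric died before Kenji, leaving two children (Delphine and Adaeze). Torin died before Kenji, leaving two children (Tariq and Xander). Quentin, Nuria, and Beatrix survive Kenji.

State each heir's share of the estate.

Priya takes one-half of €2,350,000 = €1,175,000. The remaining €1,175,000 passes to the descendants.
The descendants' portion (€1,175,000) is divided at the children's generation into 5 shares of €235,000. Quentin, Nuria, and Beatrix each take €235,000. The 2 shares of the deceased (Ulric and Torin) are combined into a pool of €470,000.
That pool (€470,000) is divided at the grandchildren's generation equally among Delphine, Adaeze, Tariq, and Xander: €117,500 each.

Priya: €1,175,000; Delphine: €117,500; Adaeze: €117,500; Quentin: €235,000; Nuria: €235,000; Beatrix: €235,000; Tariq: €117,500; Xander: €117,500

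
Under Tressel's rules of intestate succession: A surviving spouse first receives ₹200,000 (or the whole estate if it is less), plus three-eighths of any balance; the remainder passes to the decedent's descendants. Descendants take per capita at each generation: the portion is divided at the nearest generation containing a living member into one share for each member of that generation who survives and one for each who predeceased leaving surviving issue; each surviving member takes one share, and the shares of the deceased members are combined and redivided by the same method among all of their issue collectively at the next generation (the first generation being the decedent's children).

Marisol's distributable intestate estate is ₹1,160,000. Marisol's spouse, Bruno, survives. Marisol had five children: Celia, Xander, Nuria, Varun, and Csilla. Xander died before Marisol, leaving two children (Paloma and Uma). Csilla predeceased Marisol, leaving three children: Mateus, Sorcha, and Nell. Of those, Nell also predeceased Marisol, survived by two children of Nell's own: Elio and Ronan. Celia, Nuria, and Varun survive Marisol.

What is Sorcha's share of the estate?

Bruno first takes ₹200,000, leaving a balance of ₹960,000. Bruno then takes three-eighths of the balance (₹360,000), for a total of ₹560,000. The remaining ₹600,000 passes to the descendants.
The descendants' portion (₹600,000) is divided at the children's generation into 5 shares of ₹120,000. Celia, Nuria, and Varun each take ₹120,000. The 2 shares of the deceased (Xander and Csilla) are combined into a pool of ₹240,000.
That pool (₹240,000) is divided at the grandchildren's generation into 5 shares of ₹48,000. Paloma, Uma, Mateus, and Sorcha each take ₹48,000. The remaining share for the deceased Nell (₹48,000) is carried to the next generation.
That pool (₹48,000) is divided at the great-grandchildren's generation equally among Elio and Ronan: ₹24,000 each.

Sorcha receives ₹48,000.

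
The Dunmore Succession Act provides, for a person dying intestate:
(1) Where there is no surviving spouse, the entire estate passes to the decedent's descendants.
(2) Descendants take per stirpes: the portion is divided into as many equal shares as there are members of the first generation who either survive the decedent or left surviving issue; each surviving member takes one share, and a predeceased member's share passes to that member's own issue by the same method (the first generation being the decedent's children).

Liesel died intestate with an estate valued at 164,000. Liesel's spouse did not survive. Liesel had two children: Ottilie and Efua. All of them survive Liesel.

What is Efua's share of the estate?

The entire 164,000 passes to the descendants.
That amount (164,000) is divided into 2 shares of 82,000: Ottilie and Efua each take 82,000.

Efua receives 82,000.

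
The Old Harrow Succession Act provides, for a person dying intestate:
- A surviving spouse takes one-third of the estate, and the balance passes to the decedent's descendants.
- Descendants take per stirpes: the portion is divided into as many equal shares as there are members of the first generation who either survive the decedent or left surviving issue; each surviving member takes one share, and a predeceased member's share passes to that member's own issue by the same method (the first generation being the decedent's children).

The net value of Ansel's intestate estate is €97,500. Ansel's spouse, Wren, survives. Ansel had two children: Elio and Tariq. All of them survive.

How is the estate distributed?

Wren: €32,500; Elio: €32,500; Tariq: €32,500

Wren takes one-third of €97,500 = €32,500. The remaining €65,000 passes to the descendants.
The descendants' portion (€65,000) is divided into 2 shares of €32,500: Elio and Tariq each take €32,500.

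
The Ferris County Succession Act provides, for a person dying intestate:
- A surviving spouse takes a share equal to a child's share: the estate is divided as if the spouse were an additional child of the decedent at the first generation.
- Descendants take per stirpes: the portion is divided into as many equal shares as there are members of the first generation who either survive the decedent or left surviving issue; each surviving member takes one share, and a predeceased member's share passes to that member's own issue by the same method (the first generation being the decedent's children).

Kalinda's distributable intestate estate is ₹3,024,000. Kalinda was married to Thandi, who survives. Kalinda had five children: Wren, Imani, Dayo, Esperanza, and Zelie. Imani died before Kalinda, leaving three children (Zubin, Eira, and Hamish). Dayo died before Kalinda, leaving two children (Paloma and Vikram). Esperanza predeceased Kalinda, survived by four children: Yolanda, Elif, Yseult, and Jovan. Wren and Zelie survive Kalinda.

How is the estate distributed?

Thandi: ₹504,000; Wren: ₹504,000; Zubin: ₹168,000; Eira: ₹168,000; Hamish: ₹168,000; Paloma: ₹252,000; Vikram: ₹252,000; Yolanda: ₹126,000; Elif: ₹126,000; Yseult: ₹126,000; Jovan: ₹126,000; Zelie: ₹504,000

The spouse counts as an additional share at the children's level, so there are 6 primary shares of ₹504,000. Thandi takes one such share (₹504,000).
The children's combined portion (₹2,520,000) is divided into 5 shares of ₹504,000: Wren and Zelie each take ₹504,000; Imani's ₹504,000 share passes to Imani's issue; Dayo's ₹504,000 share passes to Dayo's issue; Esperanza's ₹504,000 share passes to Esperanza's issue.
Imani's share (₹504,000) is divided into 3 shares of ₹168,000: Zubin, Eira, and Hamish each take ₹168,000.
Dayo's share (₹504,000) is divided into 2 shares of ₹252,000: Paloma and Vikram each take ₹252,000.
Esperanza's share (₹504,000) is divided into 4 shares of ₹126,000: Yolanda, Elif, Yseult, and Jovan each take ₹126,000.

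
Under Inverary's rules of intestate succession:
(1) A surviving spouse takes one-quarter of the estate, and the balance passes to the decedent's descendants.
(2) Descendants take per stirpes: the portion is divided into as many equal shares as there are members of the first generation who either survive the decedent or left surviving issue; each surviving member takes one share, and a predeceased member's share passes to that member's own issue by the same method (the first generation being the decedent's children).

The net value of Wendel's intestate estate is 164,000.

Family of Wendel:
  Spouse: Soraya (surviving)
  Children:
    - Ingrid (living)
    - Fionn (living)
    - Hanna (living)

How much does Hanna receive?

Hanna receives 41,000.

Soraya takes one-quarter of 164,000 = 41,000. The remaining 123,000 passes to the descendants.
The descendants' portion (123,000) is divided into 3 shares of 41,000: Ingrid, Fionn, and Hanna each take 41,000.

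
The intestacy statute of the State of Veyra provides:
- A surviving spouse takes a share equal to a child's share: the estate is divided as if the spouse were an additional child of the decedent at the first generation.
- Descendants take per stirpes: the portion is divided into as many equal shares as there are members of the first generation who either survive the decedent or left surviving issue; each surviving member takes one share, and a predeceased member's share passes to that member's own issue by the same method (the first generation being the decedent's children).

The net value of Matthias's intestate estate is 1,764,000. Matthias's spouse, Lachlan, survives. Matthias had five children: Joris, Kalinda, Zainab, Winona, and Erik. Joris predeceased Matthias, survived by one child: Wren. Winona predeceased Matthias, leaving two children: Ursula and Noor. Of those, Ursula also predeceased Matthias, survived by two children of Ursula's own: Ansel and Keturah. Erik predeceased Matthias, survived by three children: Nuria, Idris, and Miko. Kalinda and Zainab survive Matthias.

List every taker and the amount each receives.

The spouse counts as an additional share at the children's level, so there are 6 primary shares of 294,000. Lachlan takes one such share (294,000).
The children's combined portion (1,470,000) is divided into 5 shares of 294,000: Kalinda and Zainab each take 294,000; Joris's 294,000 share passes to Joris's issue; Winona's 294,000 share passes to Winona's issue; Erik's 294,000 share passes to Erik's issue.
Joris's share (294,000) passes entirely to Wren.
Winona's share (294,000) is divided into 2 shares of 147,000: Noor takes 147,000; Ursula's 147,000 share passes to Ursula's issue.
Ursula's share (147,000) is divided into 2 shares of 73,500: Ansel and Keturah each take 73,500.
Erik's share (294,000) is divided into 3 shares of 98,000: Nuria, Idris, and Miko each take 98,000.

Lachlan: 294,000; Wren: 294,000; Kalinda: 294,000; Zainab: 294,000; Ansel: 73,500; Keturah: 73,500; Noor: 147,000; Nuria: 98,000; Idris: 98,000; Miko: 98,000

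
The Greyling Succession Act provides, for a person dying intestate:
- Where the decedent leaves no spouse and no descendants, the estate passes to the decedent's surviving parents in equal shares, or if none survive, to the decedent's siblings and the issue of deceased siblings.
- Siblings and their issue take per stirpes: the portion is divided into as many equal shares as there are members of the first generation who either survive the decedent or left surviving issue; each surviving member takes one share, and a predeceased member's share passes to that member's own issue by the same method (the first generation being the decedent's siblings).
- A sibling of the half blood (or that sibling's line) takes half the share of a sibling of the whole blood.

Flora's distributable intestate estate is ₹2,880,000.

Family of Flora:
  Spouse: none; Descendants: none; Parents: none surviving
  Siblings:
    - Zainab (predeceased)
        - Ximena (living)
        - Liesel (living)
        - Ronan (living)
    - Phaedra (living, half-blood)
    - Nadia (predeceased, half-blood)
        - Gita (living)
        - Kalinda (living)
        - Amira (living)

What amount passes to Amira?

Amira receives ₹240,000.

The entire ₹2,880,000 passes to the siblings and their issue.
Counting each half-blood sibling's line as half a unit, there are 2 units in ₹2,880,000, so one unit is ₹1,440,000. Whole-blood lines (Zainab) take ₹1,440,000 each; half-blood lines (Phaedra and Nadia) take ₹720,000 each.
Zainab's share (₹1,440,000) is divided into 3 shares of ₹480,000: Ximena, Liesel, and Ronan each take ₹480,000.
Nadia's share (₹720,000) is divided into 3 shares of ₹240,000: Gita, Kalinda, and Amira each take ₹240,000.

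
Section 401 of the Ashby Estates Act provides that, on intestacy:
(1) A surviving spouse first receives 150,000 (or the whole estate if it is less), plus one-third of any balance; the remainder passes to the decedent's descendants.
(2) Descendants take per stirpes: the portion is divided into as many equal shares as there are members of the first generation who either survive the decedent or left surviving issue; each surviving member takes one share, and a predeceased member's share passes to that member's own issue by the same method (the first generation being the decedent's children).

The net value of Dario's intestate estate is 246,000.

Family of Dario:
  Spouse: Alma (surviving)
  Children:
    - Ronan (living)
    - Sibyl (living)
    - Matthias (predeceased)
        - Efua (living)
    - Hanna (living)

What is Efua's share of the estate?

Efua receives 16,000.

Alma first takes 150,000, leaving a balance of 96,000. Alma then takes one-third of the balance (32,000), for a total of 182,000. The remaining 64,000 passes to the descendants.
The descendants' portion (64,000) is divided into 4 shares of 16,000: Ronan, Sibyl, and Hanna each take 16,000; Matthias's 16,000 share passes to Matthias's issue.
Matthias's share (16,000) passes entirely to Efua.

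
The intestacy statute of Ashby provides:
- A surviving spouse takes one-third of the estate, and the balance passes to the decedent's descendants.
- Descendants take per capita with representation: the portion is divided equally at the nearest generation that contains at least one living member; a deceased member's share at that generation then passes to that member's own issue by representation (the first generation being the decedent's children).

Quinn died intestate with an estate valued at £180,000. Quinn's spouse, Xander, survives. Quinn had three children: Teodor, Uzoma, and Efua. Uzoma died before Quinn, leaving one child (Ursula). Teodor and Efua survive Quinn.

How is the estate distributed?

Xander: £60,000; Teodor: £40,000; Ursula: £40,000; Efua: £40,000

Xander takes one-third of £180,000 = £60,000. The remaining £120,000 passes to the descendants.
The descendants' portion (£120,000) is divided into 3 shares of £40,000: Teodor and Efua each take £40,000; Uzoma's £40,000 share passes to Uzoma's issue.
Uzoma's share (£40,000) passes entirely to Ursula.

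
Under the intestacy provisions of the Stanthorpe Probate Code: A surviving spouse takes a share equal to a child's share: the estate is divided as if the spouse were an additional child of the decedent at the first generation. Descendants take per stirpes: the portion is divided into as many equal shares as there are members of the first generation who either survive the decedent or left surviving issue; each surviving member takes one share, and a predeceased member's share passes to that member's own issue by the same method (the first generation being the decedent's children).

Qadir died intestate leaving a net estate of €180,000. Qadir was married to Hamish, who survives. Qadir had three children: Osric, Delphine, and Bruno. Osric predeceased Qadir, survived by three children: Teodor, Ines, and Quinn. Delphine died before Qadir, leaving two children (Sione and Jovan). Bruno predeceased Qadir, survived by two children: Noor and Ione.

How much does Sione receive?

Sione receives €22,500.

The spouse counts as an additional share at the children's level, so there are 4 primary shares of €45,000. Hamish takes one such share (€45,000).
The children's combined portion (€135,000) is divided into 3 shares of €45,000: Osric's €45,000 share passes to Osric's issue; Delphine's €45,000 share passes to Delphine's issue; Bruno's €45,000 share passes to Bruno's issue.
Osric's share (€45,000) is divided into 3 shares of €15,000: Teodor, Ines, and Quinn each take €15,000.
Delphine's share (€45,000) is divided into 2 shares of €22,500: Sione and Jovan each take €22,500.
Bruno's share (€45,000) is divided into 2 shares of €22,500: Noor and Ione each take €22,500.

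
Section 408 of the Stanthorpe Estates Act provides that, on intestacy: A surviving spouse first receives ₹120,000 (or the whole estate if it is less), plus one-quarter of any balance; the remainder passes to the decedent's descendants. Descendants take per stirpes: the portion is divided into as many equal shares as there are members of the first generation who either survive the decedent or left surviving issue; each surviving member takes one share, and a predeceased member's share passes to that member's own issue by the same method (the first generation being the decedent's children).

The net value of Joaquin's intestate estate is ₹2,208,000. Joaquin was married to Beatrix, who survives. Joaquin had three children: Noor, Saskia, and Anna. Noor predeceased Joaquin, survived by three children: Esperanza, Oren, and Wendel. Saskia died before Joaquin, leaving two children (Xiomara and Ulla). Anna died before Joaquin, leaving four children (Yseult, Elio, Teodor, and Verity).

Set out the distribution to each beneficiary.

Beatrix first takes ₹120,000, leaving a balance of ₹2,088,000. Beatrix then takes one-quarter of the balance (₹522,000), for a total of ₹642,000. The remaining ₹1,566,000 passes to the descendants.
The descendants' portion (₹1,566,000) is divided into 3 shares of ₹522,000: Noor's ₹522,000 share passes to Noor's issue; Saskia's ₹522,000 share passes to Saskia's issue; Anna's ₹522,000 share passes to Anna's issue.
Noor's share (₹522,000) is divided into 3 shares of ₹174,000: Esperanza, Oren, and Wendel each take ₹174,000.
Saskia's share (₹522,000) is divided into 2 shares of ₹261,000: Xiomara and Ulla each take ₹261,000.
Anna's share (₹522,000) is divided into 4 shares of ₹130,500: Yseult, Elio, Teodor, and Verity each take ₹130,500.

Beatrix: ₹642,000; Esperanza: ₹174,000; Oren: ₹174,000; Wendel: ₹174,000; Xiomara: ₹261,000; Ulla: ₹261,000; Yseult: ₹130,500; Elio: ₹130,500; Teodor: ₹130,500; Verity: ₹130,500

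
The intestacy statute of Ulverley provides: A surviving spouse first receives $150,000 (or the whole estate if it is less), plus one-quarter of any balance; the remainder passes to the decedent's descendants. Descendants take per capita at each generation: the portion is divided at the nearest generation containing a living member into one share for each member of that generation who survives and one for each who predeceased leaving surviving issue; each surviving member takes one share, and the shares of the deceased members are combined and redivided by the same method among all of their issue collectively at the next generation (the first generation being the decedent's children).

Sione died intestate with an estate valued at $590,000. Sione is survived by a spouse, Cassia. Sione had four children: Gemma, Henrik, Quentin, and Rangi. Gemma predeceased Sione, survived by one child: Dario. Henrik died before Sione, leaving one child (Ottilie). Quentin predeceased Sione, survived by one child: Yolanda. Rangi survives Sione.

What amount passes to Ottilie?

Ottilie receives $82,500.

Cassia first takes $150,000, leaving a balance of $440,000. Cassia then takes one-quarter of the balance ($110,000), for a total of $260,000. The remaining $330,000 passes to the descendants.
The descendants' portion ($330,000) is divided at the children's generation into 4 shares of $82,500. Rangi takes $82,500. The 3 shares of the deceased (Gemma, Henrik, and Quentin) are combined into a pool of $247,500.
That pool ($247,500) is divided at the grandchildren's generation equally among Dario, Ottilie, and Yolanda: $82,500 each.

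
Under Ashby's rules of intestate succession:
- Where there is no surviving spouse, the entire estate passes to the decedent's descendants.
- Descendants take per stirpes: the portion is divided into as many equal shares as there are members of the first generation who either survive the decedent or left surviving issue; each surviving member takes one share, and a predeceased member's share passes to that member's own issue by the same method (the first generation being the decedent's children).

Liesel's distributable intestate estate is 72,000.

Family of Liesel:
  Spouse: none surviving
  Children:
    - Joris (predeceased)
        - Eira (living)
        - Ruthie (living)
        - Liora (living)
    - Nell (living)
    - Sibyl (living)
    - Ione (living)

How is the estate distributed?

The entire 72,000 passes to the descendants.
That amount (72,000) is divided into 4 shares of 18,000: Nell, Sibyl, and Ione each take 18,000; Joris's 18,000 share passes to Joris's issue.
Joris's share (18,000) is divided into 3 shares of 6,000: Eira, Ruthie, and Liora each take 6,000.

Eira: 6,000; Ruthie: 6,000; Liora: 6,000; Nell: 18,000; Sibyl: 18,000; Ione: 18,000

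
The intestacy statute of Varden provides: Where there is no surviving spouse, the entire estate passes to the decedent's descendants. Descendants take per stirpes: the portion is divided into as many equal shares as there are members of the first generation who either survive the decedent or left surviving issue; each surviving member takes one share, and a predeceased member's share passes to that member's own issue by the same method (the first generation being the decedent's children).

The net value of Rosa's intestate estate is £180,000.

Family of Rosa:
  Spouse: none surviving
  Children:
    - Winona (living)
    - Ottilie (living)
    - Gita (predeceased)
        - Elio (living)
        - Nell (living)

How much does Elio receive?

Elio receives £30,000.

The entire £180,000 passes to the descendants.
That amount (£180,000) is divided into 3 shares of £60,000: Winona and Ottilie each take £60,000; Gita's £60,000 share passes to Gita's issue.
Gita's share (£60,000) is divided into 2 shares of £30,000: Elio and Nell each take £30,000.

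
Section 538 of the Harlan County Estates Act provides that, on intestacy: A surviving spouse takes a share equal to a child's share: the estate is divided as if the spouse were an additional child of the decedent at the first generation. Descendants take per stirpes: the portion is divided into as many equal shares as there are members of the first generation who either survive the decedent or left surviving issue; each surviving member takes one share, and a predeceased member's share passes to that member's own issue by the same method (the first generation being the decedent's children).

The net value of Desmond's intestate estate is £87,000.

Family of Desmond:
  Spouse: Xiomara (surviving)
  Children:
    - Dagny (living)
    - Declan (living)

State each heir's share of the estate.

The spouse counts as an additional share at the children's level, so there are 3 primary shares of £29,000. Xiomara takes one such share (£29,000).
The children's combined portion (£58,000) is divided into 2 shares of £29,000: Dagny and Declan each take £29,000.

Xiomara: £29,000; Dagny: £29,000; Declan: £29,000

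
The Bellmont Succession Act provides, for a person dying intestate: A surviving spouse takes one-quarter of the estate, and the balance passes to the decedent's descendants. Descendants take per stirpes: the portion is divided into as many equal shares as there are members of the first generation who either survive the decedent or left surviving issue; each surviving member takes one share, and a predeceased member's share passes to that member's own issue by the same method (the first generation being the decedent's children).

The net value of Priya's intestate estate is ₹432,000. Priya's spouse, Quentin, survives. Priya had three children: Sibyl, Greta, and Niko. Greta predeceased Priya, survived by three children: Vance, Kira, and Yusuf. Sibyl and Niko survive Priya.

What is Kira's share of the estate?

Quentin takes one-quarter of ₹432,000 = ₹108,000. The remaining ₹324,000 passes to the descendants.
The descendants' portion (₹324,000) is divided into 3 shares of ₹108,000: Sibyl and Niko each take ₹108,000; Greta's ₹108,000 share passes to Greta's issue.
Greta's share (₹108,000) is divided into 3 shares of ₹36,000: Vance, Kira, and Yusuf each take ₹36,000.

Kira receives ₹36,000.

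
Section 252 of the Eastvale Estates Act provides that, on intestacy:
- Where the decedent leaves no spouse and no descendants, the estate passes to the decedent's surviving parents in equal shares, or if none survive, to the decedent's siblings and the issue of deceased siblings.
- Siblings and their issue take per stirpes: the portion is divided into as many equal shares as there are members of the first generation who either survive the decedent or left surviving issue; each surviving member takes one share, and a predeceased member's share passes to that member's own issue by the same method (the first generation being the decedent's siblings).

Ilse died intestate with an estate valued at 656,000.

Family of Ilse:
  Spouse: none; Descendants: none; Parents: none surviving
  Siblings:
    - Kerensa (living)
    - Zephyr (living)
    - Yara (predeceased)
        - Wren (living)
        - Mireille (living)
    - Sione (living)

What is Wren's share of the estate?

The entire 656,000 passes to the siblings and their issue.
That amount (656,000) is divided into 4 shares of 164,000: Kerensa, Zephyr, and Sione each take 164,000; Yara's 164,000 share passes to Yara's issue.
Yara's share (164,000) is divided into 2 shares of 82,000: Wren and Mireille each take 82,000.

Wren receives 82,000.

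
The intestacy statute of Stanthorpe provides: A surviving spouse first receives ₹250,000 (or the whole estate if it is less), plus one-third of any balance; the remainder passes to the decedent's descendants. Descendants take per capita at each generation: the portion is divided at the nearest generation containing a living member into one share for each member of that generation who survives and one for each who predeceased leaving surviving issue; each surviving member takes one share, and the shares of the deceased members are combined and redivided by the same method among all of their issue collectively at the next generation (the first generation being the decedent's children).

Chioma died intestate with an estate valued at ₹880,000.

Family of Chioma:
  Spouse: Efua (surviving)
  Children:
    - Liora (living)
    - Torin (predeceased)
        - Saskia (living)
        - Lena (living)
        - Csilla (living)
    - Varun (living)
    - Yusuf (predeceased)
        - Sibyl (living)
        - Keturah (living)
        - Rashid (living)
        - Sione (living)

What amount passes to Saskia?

Saskia receives ₹30,000.

Efua first takes ₹250,000, leaving a balance of ₹630,000. Efua then takes one-third of the balance (₹210,000), for a total of ₹460,000. The remaining ₹420,000 passes to the descendants.
The descendants' portion (₹420,000) is divided at the children's generation into 4 shares of ₹105,000. Liora and Varun each take ₹105,000. The 2 shares of the deceased (Torin and Yusuf) are combined into a pool of ₹210,000.
That pool (₹210,000) is divided at the grandchildren's generation equally among Saskia, Lena, Csilla, Sibyl, Keturah, Rashid, and Sione: ₹30,000 each.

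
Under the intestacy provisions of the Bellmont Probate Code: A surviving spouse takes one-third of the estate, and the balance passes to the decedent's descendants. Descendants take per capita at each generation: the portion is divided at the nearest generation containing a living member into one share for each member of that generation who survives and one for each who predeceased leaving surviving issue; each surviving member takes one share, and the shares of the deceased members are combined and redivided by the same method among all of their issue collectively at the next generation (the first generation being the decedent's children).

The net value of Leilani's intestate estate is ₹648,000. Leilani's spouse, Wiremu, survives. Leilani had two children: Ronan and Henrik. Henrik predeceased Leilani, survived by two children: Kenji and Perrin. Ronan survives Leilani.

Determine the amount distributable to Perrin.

Wiremu takes one-third of ₹648,000 = ₹216,000. The remaining ₹432,000 passes to the descendants.
The descendants' portion (₹432,000) is divided at the children's generation into 2 shares of ₹216,000. Ronan takes ₹216,000. The remaining share for the deceased Henrik (₹216,000) is carried to the next generation.
That pool (₹216,000) is divided at the grandchildren's generation equally among Kenji and Perrin: ₹108,000 each.

Perrin receives ₹108,000.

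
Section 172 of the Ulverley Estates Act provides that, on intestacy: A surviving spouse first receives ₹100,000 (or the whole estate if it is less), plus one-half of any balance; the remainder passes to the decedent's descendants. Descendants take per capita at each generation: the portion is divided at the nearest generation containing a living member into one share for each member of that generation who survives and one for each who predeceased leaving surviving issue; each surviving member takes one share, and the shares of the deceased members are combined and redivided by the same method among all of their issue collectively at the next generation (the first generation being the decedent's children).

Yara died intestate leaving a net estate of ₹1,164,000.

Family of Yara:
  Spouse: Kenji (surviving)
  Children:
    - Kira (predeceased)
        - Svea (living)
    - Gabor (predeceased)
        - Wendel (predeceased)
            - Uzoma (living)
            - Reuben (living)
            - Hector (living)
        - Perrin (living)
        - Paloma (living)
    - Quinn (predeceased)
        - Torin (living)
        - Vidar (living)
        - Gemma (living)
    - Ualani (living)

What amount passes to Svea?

Svea receives ₹57,000.

Kenji first takes ₹100,000, leaving a balance of ₹1,064,000. Kenji then takes one-half of the balance (₹532,000), for a total of ₹632,000. The remaining ₹532,000 passes to the descendants.
The descendants' portion (₹532,000) is divided at the children's generation into 4 shares of ₹133,000. Ualani takes ₹133,000. The 3 shares of the deceased (Kira, Gabor, and Quinn) are combined into a pool of ₹399,000.
That pool (₹399,000) is divided at the grandchildren's generation into 7 shares of ₹57,000. Svea, Perrin, Paloma, Torin, Vidar, and Gemma each take ₹57,000. The remaining share for the deceased Wendel (₹57,000) is carried to the next generation.
That pool (₹57,000) is divided at the great-grandchildren's generation equally among Uzoma, Reuben, and Hector: ₹19,000 each.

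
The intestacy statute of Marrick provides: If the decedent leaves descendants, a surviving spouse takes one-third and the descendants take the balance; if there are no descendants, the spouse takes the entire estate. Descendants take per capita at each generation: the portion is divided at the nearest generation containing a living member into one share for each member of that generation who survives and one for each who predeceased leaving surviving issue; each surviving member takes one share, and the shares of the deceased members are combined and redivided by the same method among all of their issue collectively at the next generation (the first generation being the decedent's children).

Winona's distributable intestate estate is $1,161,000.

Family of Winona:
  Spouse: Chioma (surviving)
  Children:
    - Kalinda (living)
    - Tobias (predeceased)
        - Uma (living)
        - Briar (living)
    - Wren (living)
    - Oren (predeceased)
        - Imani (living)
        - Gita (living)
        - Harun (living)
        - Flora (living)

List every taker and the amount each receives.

Chioma takes one-third of $1,161,000 = $387,000. The remaining $774,000 passes to the descendants.
The descendants' portion ($774,000) is divided at the children's generation into 4 shares of $193,500. Kalinda and Wren each take $193,500. The 2 shares of the deceased (Tobias and Oren) are combined into a pool of $387,000.
That pool ($387,000) is divided at the grandchildren's generation equally among Uma, Briar, Imani, Gita, Harun, and Flora: $64,500 each.

Chioma: $387,000; Kalinda: $193,500; Uma: $64,500; Briar: $64,500; Wren: $193,500; Imani: $64,500; Gita: $64,500; Harun: $64,500; Flora: $64,500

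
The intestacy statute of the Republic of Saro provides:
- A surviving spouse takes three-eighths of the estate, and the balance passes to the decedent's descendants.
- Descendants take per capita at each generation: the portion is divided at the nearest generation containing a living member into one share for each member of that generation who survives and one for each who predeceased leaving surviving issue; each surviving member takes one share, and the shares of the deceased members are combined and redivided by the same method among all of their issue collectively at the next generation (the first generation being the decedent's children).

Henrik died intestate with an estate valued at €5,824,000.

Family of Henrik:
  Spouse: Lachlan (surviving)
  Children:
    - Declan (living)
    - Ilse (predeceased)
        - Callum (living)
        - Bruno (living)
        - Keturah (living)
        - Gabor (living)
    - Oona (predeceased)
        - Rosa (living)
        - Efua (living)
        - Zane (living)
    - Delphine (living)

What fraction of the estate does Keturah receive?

Keturah receives 5/112 of the estate.

Lachlan takes three-eighths of €5,824,000 = €2,184,000. The remaining €3,640,000 passes to the descendants.
The descendants' portion (€3,640,000) is divided at the children's generation into 4 shares of €910,000. Declan and Delphine each take €910,000. The 2 shares of the deceased (Ilse and Oona) are combined into a pool of €1,820,000.
That pool (€1,820,000) is divided at the grandchildren's generation equally among Callum, Bruno, Keturah, Gabor, Rosa, Efua, and Zane: €260,000 each.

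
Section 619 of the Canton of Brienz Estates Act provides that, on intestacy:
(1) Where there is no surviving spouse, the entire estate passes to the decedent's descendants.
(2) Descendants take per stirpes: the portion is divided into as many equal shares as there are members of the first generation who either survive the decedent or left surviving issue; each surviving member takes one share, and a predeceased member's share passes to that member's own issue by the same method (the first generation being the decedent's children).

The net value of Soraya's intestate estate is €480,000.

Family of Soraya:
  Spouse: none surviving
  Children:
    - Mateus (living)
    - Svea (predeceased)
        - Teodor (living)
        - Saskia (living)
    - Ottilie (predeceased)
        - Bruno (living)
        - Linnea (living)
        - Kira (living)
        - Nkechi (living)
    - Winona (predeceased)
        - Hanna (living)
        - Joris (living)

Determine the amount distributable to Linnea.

Linnea receives €30,000.

The entire €480,000 passes to the descendants.
That amount (€480,000) is divided into 4 shares of €120,000: Mateus takes €120,000; Svea's €120,000 share passes to Svea's issue; Ottilie's €120,000 share passes to Ottilie's issue; Winona's €120,000 share passes to Winona's issue.
Svea's share (€120,000) is divided into 2 shares of €60,000: Teodor and Saskia each take €60,000.
Ottilie's share (€120,000) is divided into 4 shares of €30,000: Bruno, Linnea, Kira, and Nkechi each take €30,000.
Winona's share (€120,000) is divided into 2 shares of €60,000: Hanna and Joris each take €60,000.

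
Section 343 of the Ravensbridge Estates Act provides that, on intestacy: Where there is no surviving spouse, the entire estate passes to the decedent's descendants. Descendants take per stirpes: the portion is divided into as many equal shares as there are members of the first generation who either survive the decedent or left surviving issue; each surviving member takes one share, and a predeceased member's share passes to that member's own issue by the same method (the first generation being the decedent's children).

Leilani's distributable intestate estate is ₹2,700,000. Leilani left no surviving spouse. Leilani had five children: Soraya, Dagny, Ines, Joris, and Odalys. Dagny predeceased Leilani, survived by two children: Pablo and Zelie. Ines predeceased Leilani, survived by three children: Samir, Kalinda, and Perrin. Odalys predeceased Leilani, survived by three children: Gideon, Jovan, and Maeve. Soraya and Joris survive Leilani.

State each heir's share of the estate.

Soraya: ₹540,000; Pablo: ₹270,000; Zelie: ₹270,000; Samir: ₹180,000; Kalinda: ₹180,000; Perrin: ₹180,000; Joris: ₹540,000; Gideon: ₹180,000; Jovan: ₹180,000; Maeve: ₹180,000

The entire ₹2,700,000 passes to the descendants.
That amount (₹2,700,000) is divided into 5 shares of ₹540,000: Soraya and Joris each take ₹540,000; Dagny's ₹540,000 share passes to Dagny's issue; Ines's ₹540,000 share passes to Ines's issue; Odalys's ₹540,000 share passes to Odalys's issue.
Dagny's share (₹540,000) is divided into 2 shares of ₹270,000: Pablo and Zelie each take ₹270,000.
Ines's share (₹540,000) is divided into 3 shares of ₹180,000: Samir, Kalinda, and Perrin each take ₹180,000.
Odalys's share (₹540,000) is divided into 3 shares of ₹180,000: Gideon, Jovan, and Maeve each take ₹180,000.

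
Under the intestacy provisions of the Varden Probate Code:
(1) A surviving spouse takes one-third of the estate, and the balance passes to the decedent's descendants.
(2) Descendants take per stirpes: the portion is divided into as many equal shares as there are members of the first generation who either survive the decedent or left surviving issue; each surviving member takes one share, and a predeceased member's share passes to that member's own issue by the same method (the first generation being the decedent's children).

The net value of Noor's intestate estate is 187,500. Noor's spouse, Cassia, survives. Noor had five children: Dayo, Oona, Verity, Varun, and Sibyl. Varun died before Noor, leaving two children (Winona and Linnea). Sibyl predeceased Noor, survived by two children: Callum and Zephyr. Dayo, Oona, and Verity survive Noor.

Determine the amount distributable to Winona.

Cassia takes one-third of 187,500 = 62,500. The remaining 125,000 passes to the descendants.
The descendants' portion (125,000) is divided into 5 shares of 25,000: Dayo, Oona, and Verity each take 25,000; Varun's 25,000 share passes to Varun's issue; Sibyl's 25,000 share passes to Sibyl's issue.
Varun's share (25,000) is divided into 2 shares of 12,500: Winona and Linnea each take 12,500.
Sibyl's share (25,000) is divided into 2 shares of 12,500: Callum and Zephyr each take 12,500.

Winona receives 12,500.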